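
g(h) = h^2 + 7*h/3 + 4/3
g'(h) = 2*h + 7/3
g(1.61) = 7.68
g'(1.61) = 5.55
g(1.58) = 7.52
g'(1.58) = 5.49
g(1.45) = 6.82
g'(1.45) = 5.23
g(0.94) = 4.41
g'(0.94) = 4.21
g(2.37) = 12.48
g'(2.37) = 7.07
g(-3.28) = 4.44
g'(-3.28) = -4.23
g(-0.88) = 0.05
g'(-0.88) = 0.57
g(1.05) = 4.89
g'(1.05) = 4.43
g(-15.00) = 191.33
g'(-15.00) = -27.67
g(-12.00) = 117.33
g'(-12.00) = -21.67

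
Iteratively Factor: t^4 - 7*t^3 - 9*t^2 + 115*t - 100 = (t - 1)*(t^3 - 6*t^2 - 15*t + 100) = (t - 5)*(t - 1)*(t^2 - t - 20) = (t - 5)^2*(t - 1)*(t + 4)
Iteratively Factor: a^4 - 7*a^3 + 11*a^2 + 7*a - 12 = (a - 3)*(a^3 - 4*a^2 - a + 4) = (a - 4)*(a - 3)*(a^2 - 1) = (a - 4)*(a - 3)*(a - 1)*(a + 1)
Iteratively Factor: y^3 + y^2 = (y)*(y^2 + y) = y*(y + 1)*(y)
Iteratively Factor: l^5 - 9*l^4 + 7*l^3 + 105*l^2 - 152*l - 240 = (l + 3)*(l^4 - 12*l^3 + 43*l^2 - 24*l - 80) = (l - 5)*(l + 3)*(l^3 - 7*l^2 + 8*l + 16) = (l - 5)*(l + 1)*(l + 3)*(l^2 - 8*l + 16) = (l - 5)*(l - 4)*(l + 1)*(l + 3)*(l - 4)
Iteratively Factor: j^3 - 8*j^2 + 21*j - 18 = (j - 3)*(j^2 - 5*j + 6) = (j - 3)^2*(j - 2)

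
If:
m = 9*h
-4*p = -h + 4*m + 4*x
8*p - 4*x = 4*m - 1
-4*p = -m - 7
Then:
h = -11/13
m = -99/13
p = -2/13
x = 393/52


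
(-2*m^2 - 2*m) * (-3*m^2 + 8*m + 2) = 6*m^4 - 10*m^3 - 20*m^2 - 4*m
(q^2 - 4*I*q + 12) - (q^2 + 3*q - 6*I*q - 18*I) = -3*q + 2*I*q + 12 + 18*I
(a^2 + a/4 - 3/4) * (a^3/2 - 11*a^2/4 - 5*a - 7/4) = a^5/2 - 21*a^4/8 - 97*a^3/16 - 15*a^2/16 + 53*a/16 + 21/16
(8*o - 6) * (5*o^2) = 40*o^3 - 30*o^2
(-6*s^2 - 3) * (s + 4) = -6*s^3 - 24*s^2 - 3*s - 12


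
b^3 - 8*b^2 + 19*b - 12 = (b - 4)*(b - 3)*(b - 1)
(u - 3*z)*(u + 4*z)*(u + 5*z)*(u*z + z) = u^4*z + 6*u^3*z^2 + u^3*z - 7*u^2*z^3 + 6*u^2*z^2 - 60*u*z^4 - 7*u*z^3 - 60*z^4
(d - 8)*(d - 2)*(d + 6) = d^3 - 4*d^2 - 44*d + 96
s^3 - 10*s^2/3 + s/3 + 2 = (s - 3)*(s - 1)*(s + 2/3)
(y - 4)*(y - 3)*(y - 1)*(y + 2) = y^4 - 6*y^3 + 3*y^2 + 26*y - 24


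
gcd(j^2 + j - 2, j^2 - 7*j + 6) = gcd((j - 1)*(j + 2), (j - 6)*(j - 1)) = j - 1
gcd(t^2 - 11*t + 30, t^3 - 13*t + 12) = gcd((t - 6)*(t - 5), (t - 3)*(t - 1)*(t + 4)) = 1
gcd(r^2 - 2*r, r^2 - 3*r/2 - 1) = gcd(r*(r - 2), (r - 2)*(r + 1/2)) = r - 2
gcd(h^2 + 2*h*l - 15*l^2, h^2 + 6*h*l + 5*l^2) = h + 5*l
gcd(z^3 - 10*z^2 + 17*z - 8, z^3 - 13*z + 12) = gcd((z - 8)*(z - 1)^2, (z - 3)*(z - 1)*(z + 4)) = z - 1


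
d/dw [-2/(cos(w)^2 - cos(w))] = 2*(sin(w)/cos(w)^2 - 2*tan(w))/(cos(w) - 1)^2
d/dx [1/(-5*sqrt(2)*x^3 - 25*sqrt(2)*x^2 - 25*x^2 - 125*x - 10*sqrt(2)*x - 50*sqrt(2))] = (3*sqrt(2)*x^2 + 10*x + 10*sqrt(2)*x + 2*sqrt(2) + 25)/(5*(sqrt(2)*x^3 + 5*x^2 + 5*sqrt(2)*x^2 + 2*sqrt(2)*x + 25*x + 10*sqrt(2))^2)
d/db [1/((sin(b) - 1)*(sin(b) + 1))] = -2*sin(b)/cos(b)^3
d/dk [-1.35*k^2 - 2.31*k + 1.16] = -2.7*k - 2.31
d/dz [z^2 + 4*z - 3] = 2*z + 4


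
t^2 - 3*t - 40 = (t - 8)*(t + 5)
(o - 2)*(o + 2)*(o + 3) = o^3 + 3*o^2 - 4*o - 12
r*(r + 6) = r^2 + 6*r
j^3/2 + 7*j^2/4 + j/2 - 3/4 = (j/2 + 1/2)*(j - 1/2)*(j + 3)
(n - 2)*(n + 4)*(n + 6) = n^3 + 8*n^2 + 4*n - 48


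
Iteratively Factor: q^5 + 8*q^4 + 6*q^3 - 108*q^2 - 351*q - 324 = (q + 3)*(q^4 + 5*q^3 - 9*q^2 - 81*q - 108) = (q - 4)*(q + 3)*(q^3 + 9*q^2 + 27*q + 27) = (q - 4)*(q + 3)^2*(q^2 + 6*q + 9) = (q - 4)*(q + 3)^3*(q + 3)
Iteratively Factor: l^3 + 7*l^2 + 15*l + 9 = (l + 3)*(l^2 + 4*l + 3) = (l + 1)*(l + 3)*(l + 3)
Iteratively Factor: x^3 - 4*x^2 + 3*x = (x)*(x^2 - 4*x + 3) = x*(x - 3)*(x - 1)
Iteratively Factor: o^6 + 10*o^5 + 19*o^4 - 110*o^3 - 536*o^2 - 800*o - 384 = (o + 4)*(o^5 + 6*o^4 - 5*o^3 - 90*o^2 - 176*o - 96) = (o + 4)^2*(o^4 + 2*o^3 - 13*o^2 - 38*o - 24) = (o + 1)*(o + 4)^2*(o^3 + o^2 - 14*o - 24) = (o + 1)*(o + 2)*(o + 4)^2*(o^2 - o - 12) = (o - 4)*(o + 1)*(o + 2)*(o + 4)^2*(o + 3)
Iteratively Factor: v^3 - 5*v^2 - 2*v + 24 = (v - 3)*(v^2 - 2*v - 8) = (v - 4)*(v - 3)*(v + 2)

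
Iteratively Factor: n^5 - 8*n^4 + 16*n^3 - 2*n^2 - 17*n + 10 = (n - 1)*(n^4 - 7*n^3 + 9*n^2 + 7*n - 10) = (n - 1)^2*(n^3 - 6*n^2 + 3*n + 10) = (n - 5)*(n - 1)^2*(n^2 - n - 2) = (n - 5)*(n - 1)^2*(n + 1)*(n - 2)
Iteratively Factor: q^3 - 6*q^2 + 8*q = (q)*(q^2 - 6*q + 8) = q*(q - 2)*(q - 4)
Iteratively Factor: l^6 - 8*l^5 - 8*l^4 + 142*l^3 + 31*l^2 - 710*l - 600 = (l - 5)*(l^5 - 3*l^4 - 23*l^3 + 27*l^2 + 166*l + 120) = (l - 5)*(l + 2)*(l^4 - 5*l^3 - 13*l^2 + 53*l + 60) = (l - 5)*(l + 1)*(l + 2)*(l^3 - 6*l^2 - 7*l + 60) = (l - 5)*(l + 1)*(l + 2)*(l + 3)*(l^2 - 9*l + 20) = (l - 5)^2*(l + 1)*(l + 2)*(l + 3)*(l - 4)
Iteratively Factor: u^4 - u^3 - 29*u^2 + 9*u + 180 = (u - 5)*(u^3 + 4*u^2 - 9*u - 36) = (u - 5)*(u - 3)*(u^2 + 7*u + 12) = (u - 5)*(u - 3)*(u + 4)*(u + 3)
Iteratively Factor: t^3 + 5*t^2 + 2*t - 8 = (t + 2)*(t^2 + 3*t - 4) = (t + 2)*(t + 4)*(t - 1)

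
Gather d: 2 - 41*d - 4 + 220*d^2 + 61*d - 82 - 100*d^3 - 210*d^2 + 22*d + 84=-100*d^3 + 10*d^2 + 42*d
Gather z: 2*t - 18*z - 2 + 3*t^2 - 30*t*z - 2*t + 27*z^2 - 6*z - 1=3*t^2 + 27*z^2 + z*(-30*t - 24) - 3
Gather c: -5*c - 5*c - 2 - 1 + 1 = -10*c - 2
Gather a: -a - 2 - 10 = -a - 12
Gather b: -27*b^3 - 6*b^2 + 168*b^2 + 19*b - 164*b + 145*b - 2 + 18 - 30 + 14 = -27*b^3 + 162*b^2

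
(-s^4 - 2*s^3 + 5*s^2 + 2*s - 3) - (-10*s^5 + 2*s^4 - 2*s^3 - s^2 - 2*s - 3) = 10*s^5 - 3*s^4 + 6*s^2 + 4*s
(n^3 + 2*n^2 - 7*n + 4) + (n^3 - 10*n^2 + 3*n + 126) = 2*n^3 - 8*n^2 - 4*n + 130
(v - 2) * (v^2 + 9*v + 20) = v^3 + 7*v^2 + 2*v - 40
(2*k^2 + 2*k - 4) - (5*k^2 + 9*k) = -3*k^2 - 7*k - 4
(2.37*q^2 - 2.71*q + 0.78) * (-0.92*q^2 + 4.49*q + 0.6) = -2.1804*q^4 + 13.1345*q^3 - 11.4635*q^2 + 1.8762*q + 0.468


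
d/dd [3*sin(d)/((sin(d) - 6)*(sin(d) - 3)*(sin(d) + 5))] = 6*(-sin(d)^3 + 2*sin(d)^2 + 45)*cos(d)/((sin(d) - 6)^2*(sin(d) - 3)^2*(sin(d) + 5)^2)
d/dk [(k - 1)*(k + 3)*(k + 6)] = 3*k^2 + 16*k + 9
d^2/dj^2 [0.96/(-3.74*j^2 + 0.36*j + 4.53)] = (-26.856192*j^2 + 2.585088*j + 0.96*(7.48*j - 0.36)*(14.96*j - 0.72) + 32.529024)/(-3.74*j^2 + 0.36*j + 4.53)^3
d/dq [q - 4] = 1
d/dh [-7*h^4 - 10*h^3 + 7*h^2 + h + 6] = -28*h^3 - 30*h^2 + 14*h + 1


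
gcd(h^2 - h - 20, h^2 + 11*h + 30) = 1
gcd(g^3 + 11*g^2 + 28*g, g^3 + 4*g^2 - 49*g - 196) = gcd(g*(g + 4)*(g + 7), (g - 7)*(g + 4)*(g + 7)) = g^2 + 11*g + 28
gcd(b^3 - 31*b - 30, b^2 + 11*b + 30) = b + 5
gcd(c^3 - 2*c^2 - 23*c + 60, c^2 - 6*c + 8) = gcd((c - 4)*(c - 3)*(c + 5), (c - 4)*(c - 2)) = c - 4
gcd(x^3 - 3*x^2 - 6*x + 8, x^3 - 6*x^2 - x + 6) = x - 1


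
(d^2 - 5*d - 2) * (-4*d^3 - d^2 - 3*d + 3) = -4*d^5 + 19*d^4 + 10*d^3 + 20*d^2 - 9*d - 6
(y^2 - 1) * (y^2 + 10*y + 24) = y^4 + 10*y^3 + 23*y^2 - 10*y - 24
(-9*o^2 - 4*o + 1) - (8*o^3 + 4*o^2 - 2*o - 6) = -8*o^3 - 13*o^2 - 2*o + 7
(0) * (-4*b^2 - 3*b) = 0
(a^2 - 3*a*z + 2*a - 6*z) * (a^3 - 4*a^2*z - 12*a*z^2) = a^5 - 7*a^4*z + 2*a^4 - 14*a^3*z + 36*a^2*z^3 + 72*a*z^3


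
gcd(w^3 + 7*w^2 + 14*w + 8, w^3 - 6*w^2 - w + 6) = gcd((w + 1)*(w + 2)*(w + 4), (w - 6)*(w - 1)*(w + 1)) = w + 1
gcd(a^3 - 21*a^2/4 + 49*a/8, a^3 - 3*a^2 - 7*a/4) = a^2 - 7*a/2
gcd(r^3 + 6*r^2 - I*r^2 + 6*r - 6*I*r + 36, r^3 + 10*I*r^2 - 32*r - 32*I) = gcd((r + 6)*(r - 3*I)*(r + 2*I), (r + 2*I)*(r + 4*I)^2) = r + 2*I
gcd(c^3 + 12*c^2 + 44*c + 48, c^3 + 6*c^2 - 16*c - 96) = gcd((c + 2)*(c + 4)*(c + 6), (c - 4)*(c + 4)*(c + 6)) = c^2 + 10*c + 24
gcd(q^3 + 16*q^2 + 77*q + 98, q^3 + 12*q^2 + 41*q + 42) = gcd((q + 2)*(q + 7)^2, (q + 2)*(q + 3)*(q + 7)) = q^2 + 9*q + 14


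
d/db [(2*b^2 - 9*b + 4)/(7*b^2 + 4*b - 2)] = (71*b^2 - 64*b + 2)/(49*b^4 + 56*b^3 - 12*b^2 - 16*b + 4)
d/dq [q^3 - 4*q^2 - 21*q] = 3*q^2 - 8*q - 21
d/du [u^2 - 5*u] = 2*u - 5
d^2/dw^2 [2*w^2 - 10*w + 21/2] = 4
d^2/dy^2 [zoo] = 0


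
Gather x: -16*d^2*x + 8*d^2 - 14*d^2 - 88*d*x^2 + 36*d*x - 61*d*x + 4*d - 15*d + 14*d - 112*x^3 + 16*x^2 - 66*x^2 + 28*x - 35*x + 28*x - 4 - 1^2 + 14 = -6*d^2 + 3*d - 112*x^3 + x^2*(-88*d - 50) + x*(-16*d^2 - 25*d + 21) + 9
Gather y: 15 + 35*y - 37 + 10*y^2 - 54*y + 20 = 10*y^2 - 19*y - 2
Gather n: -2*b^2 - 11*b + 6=-2*b^2 - 11*b + 6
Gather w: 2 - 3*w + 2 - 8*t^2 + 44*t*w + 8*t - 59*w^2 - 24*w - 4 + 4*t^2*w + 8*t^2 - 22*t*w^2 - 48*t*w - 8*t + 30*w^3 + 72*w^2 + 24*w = 30*w^3 + w^2*(13 - 22*t) + w*(4*t^2 - 4*t - 3)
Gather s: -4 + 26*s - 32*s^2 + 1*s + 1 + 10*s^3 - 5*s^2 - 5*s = 10*s^3 - 37*s^2 + 22*s - 3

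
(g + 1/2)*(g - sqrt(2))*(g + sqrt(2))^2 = g^4 + g^3/2 + sqrt(2)*g^3 - 2*g^2 + sqrt(2)*g^2/2 - 2*sqrt(2)*g - g - sqrt(2)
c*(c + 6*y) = c^2 + 6*c*y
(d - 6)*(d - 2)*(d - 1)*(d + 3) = d^4 - 6*d^3 - 7*d^2 + 48*d - 36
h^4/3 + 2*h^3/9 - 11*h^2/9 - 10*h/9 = h*(h/3 + 1/3)*(h - 2)*(h + 5/3)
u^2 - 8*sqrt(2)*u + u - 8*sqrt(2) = (u + 1)*(u - 8*sqrt(2))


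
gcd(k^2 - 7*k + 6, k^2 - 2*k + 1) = k - 1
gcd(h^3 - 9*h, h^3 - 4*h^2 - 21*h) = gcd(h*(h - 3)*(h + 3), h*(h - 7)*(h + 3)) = h^2 + 3*h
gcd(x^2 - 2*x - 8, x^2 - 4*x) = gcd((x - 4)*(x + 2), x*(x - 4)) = x - 4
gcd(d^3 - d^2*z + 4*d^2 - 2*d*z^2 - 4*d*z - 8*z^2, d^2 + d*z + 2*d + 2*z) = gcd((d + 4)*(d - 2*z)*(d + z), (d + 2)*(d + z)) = d + z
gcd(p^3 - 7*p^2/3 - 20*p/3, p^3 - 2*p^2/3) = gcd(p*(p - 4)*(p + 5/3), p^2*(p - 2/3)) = p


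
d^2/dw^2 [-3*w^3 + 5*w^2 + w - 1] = 10 - 18*w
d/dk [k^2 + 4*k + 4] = 2*k + 4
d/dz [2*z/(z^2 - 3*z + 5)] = 2*(5 - z^2)/(z^4 - 6*z^3 + 19*z^2 - 30*z + 25)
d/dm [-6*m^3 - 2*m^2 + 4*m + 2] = -18*m^2 - 4*m + 4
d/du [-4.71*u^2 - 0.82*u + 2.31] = -9.42*u - 0.82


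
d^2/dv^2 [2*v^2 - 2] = 4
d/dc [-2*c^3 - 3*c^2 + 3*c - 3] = -6*c^2 - 6*c + 3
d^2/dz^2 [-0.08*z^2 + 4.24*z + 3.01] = -0.160000000000000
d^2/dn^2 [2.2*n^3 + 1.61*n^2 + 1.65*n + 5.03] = 13.2*n + 3.22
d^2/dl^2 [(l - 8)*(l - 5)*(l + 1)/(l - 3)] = 2*(l^3 - 9*l^2 + 27*l + 13)/(l^3 - 9*l^2 + 27*l - 27)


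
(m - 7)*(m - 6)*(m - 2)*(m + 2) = m^4 - 13*m^3 + 38*m^2 + 52*m - 168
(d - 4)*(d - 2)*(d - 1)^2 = d^4 - 8*d^3 + 21*d^2 - 22*d + 8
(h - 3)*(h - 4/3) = h^2 - 13*h/3 + 4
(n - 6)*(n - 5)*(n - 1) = n^3 - 12*n^2 + 41*n - 30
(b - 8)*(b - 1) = b^2 - 9*b + 8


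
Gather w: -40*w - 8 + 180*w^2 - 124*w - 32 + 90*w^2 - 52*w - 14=270*w^2 - 216*w - 54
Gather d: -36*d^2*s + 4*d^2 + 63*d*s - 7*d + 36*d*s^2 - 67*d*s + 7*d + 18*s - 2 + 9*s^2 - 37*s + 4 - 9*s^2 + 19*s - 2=d^2*(4 - 36*s) + d*(36*s^2 - 4*s)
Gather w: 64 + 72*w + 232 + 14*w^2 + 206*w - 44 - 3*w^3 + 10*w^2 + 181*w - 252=-3*w^3 + 24*w^2 + 459*w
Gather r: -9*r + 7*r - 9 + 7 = -2*r - 2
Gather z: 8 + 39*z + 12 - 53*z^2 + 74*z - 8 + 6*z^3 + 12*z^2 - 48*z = 6*z^3 - 41*z^2 + 65*z + 12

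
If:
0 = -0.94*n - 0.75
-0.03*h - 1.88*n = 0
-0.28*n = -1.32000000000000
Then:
No Solution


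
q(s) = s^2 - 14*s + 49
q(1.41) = 31.25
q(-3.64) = 113.21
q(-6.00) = 169.00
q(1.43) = 31.02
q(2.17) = 23.33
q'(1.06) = -11.88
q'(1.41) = -11.18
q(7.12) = 0.01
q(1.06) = 35.28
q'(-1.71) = -17.42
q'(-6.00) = -26.00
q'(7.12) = 0.24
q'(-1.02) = -16.04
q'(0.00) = -14.00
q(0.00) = 49.00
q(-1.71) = 75.86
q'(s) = 2*s - 14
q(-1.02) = 64.32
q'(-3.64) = -21.28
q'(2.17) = -9.66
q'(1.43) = -11.14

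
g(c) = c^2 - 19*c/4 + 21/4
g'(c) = 2*c - 19/4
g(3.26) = 0.39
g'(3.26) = 1.77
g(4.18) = 2.87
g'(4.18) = 3.61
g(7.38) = 24.66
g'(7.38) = 10.01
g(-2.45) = 22.89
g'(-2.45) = -9.65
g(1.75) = 0.00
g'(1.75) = -1.25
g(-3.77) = 37.37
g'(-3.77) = -12.29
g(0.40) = 3.51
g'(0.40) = -3.95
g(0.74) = 2.28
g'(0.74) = -3.27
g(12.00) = 92.25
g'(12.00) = 19.25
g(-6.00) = 69.75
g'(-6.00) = -16.75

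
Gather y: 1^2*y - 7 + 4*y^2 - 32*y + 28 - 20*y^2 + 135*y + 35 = -16*y^2 + 104*y + 56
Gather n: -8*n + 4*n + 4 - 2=2 - 4*n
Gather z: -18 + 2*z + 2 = 2*z - 16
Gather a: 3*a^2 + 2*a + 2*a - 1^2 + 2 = 3*a^2 + 4*a + 1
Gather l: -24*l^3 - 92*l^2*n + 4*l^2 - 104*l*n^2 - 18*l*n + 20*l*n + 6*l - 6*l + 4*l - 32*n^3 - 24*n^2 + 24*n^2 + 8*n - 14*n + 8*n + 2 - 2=-24*l^3 + l^2*(4 - 92*n) + l*(-104*n^2 + 2*n + 4) - 32*n^3 + 2*n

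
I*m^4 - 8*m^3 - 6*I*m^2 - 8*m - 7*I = (m + I)^2*(m + 7*I)*(I*m + 1)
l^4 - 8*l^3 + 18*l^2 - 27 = (l - 3)^3*(l + 1)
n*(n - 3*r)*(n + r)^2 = n^4 - n^3*r - 5*n^2*r^2 - 3*n*r^3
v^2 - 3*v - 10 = (v - 5)*(v + 2)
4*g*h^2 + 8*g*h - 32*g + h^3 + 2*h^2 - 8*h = (4*g + h)*(h - 2)*(h + 4)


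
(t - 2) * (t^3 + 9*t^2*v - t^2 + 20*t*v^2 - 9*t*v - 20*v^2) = t^4 + 9*t^3*v - 3*t^3 + 20*t^2*v^2 - 27*t^2*v + 2*t^2 - 60*t*v^2 + 18*t*v + 40*v^2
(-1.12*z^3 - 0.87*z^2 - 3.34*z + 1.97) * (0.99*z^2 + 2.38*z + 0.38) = -1.1088*z^5 - 3.5269*z^4 - 5.8028*z^3 - 6.3295*z^2 + 3.4194*z + 0.7486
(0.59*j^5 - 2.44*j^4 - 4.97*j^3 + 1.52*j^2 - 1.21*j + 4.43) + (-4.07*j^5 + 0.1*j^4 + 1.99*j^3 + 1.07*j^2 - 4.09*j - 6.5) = -3.48*j^5 - 2.34*j^4 - 2.98*j^3 + 2.59*j^2 - 5.3*j - 2.07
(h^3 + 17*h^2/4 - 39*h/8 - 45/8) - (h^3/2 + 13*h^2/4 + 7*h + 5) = h^3/2 + h^2 - 95*h/8 - 85/8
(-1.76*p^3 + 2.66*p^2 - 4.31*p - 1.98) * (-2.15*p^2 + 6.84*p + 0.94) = 3.784*p^5 - 17.7574*p^4 + 25.8065*p^3 - 22.723*p^2 - 17.5946*p - 1.8612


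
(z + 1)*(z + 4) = z^2 + 5*z + 4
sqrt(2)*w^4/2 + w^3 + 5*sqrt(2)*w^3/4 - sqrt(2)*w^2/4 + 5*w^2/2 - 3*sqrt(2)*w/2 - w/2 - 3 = (w - 1)*(w + 3/2)*(w + sqrt(2))*(sqrt(2)*w/2 + sqrt(2))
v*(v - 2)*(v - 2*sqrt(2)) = v^3 - 2*sqrt(2)*v^2 - 2*v^2 + 4*sqrt(2)*v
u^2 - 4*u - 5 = (u - 5)*(u + 1)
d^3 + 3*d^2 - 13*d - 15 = (d - 3)*(d + 1)*(d + 5)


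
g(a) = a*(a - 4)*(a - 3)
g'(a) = a*(a - 4) + a*(a - 3) + (a - 4)*(a - 3)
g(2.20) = 3.17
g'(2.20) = -4.28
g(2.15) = 3.38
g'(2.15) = -4.23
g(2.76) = 0.82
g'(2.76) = -3.79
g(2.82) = 0.60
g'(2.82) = -3.62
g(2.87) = 0.42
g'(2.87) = -3.47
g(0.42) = 3.88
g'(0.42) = 6.65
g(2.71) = 1.01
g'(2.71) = -3.91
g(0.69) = 5.28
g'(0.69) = 3.77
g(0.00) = 0.00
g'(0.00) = 12.00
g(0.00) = 0.00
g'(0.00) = 12.00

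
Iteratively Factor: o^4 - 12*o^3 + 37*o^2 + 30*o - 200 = (o - 4)*(o^3 - 8*o^2 + 5*o + 50) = (o - 4)*(o + 2)*(o^2 - 10*o + 25) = (o - 5)*(o - 4)*(o + 2)*(o - 5)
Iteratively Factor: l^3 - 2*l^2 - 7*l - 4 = (l + 1)*(l^2 - 3*l - 4) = (l - 4)*(l + 1)*(l + 1)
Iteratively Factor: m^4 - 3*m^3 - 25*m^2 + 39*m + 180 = (m + 3)*(m^3 - 6*m^2 - 7*m + 60) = (m - 4)*(m + 3)*(m^2 - 2*m - 15) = (m - 5)*(m - 4)*(m + 3)*(m + 3)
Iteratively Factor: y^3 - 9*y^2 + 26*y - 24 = (y - 2)*(y^2 - 7*y + 12) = (y - 4)*(y - 2)*(y - 3)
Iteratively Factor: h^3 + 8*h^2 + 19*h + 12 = (h + 1)*(h^2 + 7*h + 12) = (h + 1)*(h + 3)*(h + 4)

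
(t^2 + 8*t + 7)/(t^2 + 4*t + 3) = (t + 7)/(t + 3)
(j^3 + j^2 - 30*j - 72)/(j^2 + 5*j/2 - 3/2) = 2*(j^2 - 2*j - 24)/(2*j - 1)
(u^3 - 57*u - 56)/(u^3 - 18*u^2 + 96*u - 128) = (u^2 + 8*u + 7)/(u^2 - 10*u + 16)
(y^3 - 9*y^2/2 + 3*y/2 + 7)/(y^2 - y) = (2*y^3 - 9*y^2 + 3*y + 14)/(2*y*(y - 1))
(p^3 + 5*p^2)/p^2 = p + 5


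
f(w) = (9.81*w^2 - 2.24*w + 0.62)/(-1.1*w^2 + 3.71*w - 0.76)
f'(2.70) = 137.14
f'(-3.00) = 0.73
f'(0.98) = 5.65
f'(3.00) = 1195.75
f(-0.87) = -2.07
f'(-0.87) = 1.59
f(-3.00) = -4.39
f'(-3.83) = 0.57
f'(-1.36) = 1.31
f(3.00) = 174.87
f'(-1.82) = 1.10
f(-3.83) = -4.92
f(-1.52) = -2.99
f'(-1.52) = 1.23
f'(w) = (2.2*w - 3.71)*(9.81*w^2 - 2.24*w + 0.62)/(-1.1*w^2 + 3.71*w - 0.76)^2 + (19.62*w - 2.24)/(-1.1*w^2 + 3.71*w - 0.76) = (33.9311*w^2 - 13.5472*w - 0.5978)/(1.21*w^4 - 8.162*w^3 + 15.4361*w^2 - 5.6392*w + 0.5776)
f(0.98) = 4.31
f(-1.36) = -2.78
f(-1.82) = -3.33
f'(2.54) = 74.93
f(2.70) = 53.38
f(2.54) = 37.16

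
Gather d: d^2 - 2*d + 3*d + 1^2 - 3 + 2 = d^2 + d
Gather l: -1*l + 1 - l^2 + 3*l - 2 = -l^2 + 2*l - 1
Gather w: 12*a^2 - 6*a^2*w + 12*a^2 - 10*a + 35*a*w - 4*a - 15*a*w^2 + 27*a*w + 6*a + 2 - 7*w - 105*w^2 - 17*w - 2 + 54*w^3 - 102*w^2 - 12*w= 24*a^2 - 8*a + 54*w^3 + w^2*(-15*a - 207) + w*(-6*a^2 + 62*a - 36)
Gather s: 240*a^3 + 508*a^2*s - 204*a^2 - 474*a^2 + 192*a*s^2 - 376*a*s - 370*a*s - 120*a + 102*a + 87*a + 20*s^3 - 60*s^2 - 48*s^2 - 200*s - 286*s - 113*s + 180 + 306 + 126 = 240*a^3 - 678*a^2 + 69*a + 20*s^3 + s^2*(192*a - 108) + s*(508*a^2 - 746*a - 599) + 612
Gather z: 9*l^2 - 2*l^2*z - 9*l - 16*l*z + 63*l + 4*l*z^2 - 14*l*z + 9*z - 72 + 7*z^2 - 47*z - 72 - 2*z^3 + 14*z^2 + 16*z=9*l^2 + 54*l - 2*z^3 + z^2*(4*l + 21) + z*(-2*l^2 - 30*l - 22) - 144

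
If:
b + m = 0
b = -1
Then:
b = -1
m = 1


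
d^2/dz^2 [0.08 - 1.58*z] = 0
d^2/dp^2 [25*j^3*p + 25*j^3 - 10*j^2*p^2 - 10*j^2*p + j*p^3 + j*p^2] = 2*j*(-10*j + 3*p + 1)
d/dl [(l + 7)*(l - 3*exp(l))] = l - (l + 7)*(3*exp(l) - 1) - 3*exp(l)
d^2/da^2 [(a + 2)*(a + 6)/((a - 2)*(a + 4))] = 12*(a^3 + 10*a^2 + 44*a + 56)/(a^6 + 6*a^5 - 12*a^4 - 88*a^3 + 96*a^2 + 384*a - 512)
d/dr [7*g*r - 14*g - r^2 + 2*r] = 7*g - 2*r + 2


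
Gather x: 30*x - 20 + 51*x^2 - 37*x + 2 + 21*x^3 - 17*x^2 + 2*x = 21*x^3 + 34*x^2 - 5*x - 18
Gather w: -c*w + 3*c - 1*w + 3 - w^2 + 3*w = 3*c - w^2 + w*(2 - c) + 3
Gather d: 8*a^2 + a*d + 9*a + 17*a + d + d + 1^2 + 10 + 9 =8*a^2 + 26*a + d*(a + 2) + 20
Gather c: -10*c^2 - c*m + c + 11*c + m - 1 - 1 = -10*c^2 + c*(12 - m) + m - 2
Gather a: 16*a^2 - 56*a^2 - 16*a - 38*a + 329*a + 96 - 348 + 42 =-40*a^2 + 275*a - 210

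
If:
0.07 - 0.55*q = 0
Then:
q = 0.13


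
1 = 1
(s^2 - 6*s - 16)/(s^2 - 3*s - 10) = (s - 8)/(s - 5)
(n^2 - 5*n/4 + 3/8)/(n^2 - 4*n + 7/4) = (4*n - 3)/(2*(2*n - 7))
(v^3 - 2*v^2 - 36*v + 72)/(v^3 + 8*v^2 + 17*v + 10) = (v^3 - 2*v^2 - 36*v + 72)/(v^3 + 8*v^2 + 17*v + 10)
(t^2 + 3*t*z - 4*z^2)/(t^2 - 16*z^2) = (-t + z)/(-t + 4*z)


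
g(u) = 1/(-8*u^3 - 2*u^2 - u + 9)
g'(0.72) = 0.90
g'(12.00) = 0.00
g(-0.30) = 0.11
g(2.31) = -0.01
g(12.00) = 0.00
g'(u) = (24*u^2 + 4*u + 1)/(-8*u^3 - 2*u^2 - u + 9)^2 = (24*u^2 + 4*u + 1)/(8*u^3 + 2*u^2 + u - 9)^2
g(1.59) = -0.03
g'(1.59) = 0.08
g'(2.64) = 0.01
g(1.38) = -0.06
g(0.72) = 0.23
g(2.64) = -0.01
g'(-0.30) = 0.02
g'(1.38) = 0.18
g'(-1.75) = 0.03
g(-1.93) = 0.02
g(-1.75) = 0.02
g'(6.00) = 0.00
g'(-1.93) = 0.02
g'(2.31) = 0.01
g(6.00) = 0.00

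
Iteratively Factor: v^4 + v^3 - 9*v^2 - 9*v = (v + 1)*(v^3 - 9*v) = v*(v + 1)*(v^2 - 9) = v*(v - 3)*(v + 1)*(v + 3)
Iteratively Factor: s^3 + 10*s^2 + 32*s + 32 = (s + 4)*(s^2 + 6*s + 8) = (s + 4)^2*(s + 2)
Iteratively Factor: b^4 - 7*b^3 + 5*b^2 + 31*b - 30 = (b - 5)*(b^3 - 2*b^2 - 5*b + 6) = (b - 5)*(b - 1)*(b^2 - b - 6) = (b - 5)*(b - 1)*(b + 2)*(b - 3)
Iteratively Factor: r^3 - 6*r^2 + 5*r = (r - 5)*(r^2 - r) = r*(r - 5)*(r - 1)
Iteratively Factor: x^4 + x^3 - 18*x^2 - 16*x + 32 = (x + 2)*(x^3 - x^2 - 16*x + 16) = (x - 1)*(x + 2)*(x^2 - 16) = (x - 4)*(x - 1)*(x + 2)*(x + 4)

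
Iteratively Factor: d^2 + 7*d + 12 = (d + 3)*(d + 4)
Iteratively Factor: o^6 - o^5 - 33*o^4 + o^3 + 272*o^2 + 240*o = (o + 1)*(o^5 - 2*o^4 - 31*o^3 + 32*o^2 + 240*o) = (o + 1)*(o + 4)*(o^4 - 6*o^3 - 7*o^2 + 60*o) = (o + 1)*(o + 3)*(o + 4)*(o^3 - 9*o^2 + 20*o) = (o - 5)*(o + 1)*(o + 3)*(o + 4)*(o^2 - 4*o) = o*(o - 5)*(o + 1)*(o + 3)*(o + 4)*(o - 4)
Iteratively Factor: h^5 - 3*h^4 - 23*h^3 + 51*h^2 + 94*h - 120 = (h + 4)*(h^4 - 7*h^3 + 5*h^2 + 31*h - 30) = (h - 5)*(h + 4)*(h^3 - 2*h^2 - 5*h + 6) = (h - 5)*(h + 2)*(h + 4)*(h^2 - 4*h + 3) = (h - 5)*(h - 3)*(h + 2)*(h + 4)*(h - 1)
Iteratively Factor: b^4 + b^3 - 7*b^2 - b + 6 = (b - 2)*(b^3 + 3*b^2 - b - 3) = (b - 2)*(b + 1)*(b^2 + 2*b - 3) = (b - 2)*(b + 1)*(b + 3)*(b - 1)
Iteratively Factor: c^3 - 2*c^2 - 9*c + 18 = (c + 3)*(c^2 - 5*c + 6) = (c - 2)*(c + 3)*(c - 3)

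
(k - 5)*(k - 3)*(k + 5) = k^3 - 3*k^2 - 25*k + 75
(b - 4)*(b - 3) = b^2 - 7*b + 12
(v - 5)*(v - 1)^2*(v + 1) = v^4 - 6*v^3 + 4*v^2 + 6*v - 5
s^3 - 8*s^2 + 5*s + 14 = (s - 7)*(s - 2)*(s + 1)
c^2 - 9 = (c - 3)*(c + 3)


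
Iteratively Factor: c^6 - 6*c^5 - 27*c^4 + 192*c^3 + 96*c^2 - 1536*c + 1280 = (c - 4)*(c^5 - 2*c^4 - 35*c^3 + 52*c^2 + 304*c - 320) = (c - 4)*(c + 4)*(c^4 - 6*c^3 - 11*c^2 + 96*c - 80) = (c - 4)^2*(c + 4)*(c^3 - 2*c^2 - 19*c + 20) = (c - 4)^2*(c - 1)*(c + 4)*(c^2 - c - 20) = (c - 5)*(c - 4)^2*(c - 1)*(c + 4)*(c + 4)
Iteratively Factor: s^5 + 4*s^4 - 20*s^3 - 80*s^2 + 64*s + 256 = (s - 4)*(s^4 + 8*s^3 + 12*s^2 - 32*s - 64) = (s - 4)*(s + 2)*(s^3 + 6*s^2 - 32) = (s - 4)*(s + 2)*(s + 4)*(s^2 + 2*s - 8) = (s - 4)*(s - 2)*(s + 2)*(s + 4)*(s + 4)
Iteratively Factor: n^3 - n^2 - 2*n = (n)*(n^2 - n - 2) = n*(n + 1)*(n - 2)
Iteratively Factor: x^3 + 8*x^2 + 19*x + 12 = (x + 3)*(x^2 + 5*x + 4) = (x + 1)*(x + 3)*(x + 4)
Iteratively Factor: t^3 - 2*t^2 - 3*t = (t + 1)*(t^2 - 3*t) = (t - 3)*(t + 1)*(t)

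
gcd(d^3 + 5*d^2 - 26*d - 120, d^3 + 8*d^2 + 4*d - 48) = d^2 + 10*d + 24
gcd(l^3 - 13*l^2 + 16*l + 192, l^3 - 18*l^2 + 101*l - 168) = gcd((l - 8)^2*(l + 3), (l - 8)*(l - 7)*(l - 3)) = l - 8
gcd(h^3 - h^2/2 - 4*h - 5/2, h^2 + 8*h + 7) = h + 1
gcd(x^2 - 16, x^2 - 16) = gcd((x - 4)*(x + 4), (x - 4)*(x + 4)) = x^2 - 16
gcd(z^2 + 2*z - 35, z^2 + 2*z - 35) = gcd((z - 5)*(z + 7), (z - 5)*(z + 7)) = z^2 + 2*z - 35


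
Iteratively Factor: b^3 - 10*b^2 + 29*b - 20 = (b - 5)*(b^2 - 5*b + 4) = (b - 5)*(b - 4)*(b - 1)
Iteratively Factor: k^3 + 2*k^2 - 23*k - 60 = (k + 3)*(k^2 - k - 20) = (k - 5)*(k + 3)*(k + 4)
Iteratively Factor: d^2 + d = (d + 1)*(d)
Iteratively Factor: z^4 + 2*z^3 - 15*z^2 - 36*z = (z + 3)*(z^3 - z^2 - 12*z) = (z + 3)^2*(z^2 - 4*z) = z*(z + 3)^2*(z - 4)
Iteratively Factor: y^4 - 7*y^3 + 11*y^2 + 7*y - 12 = (y + 1)*(y^3 - 8*y^2 + 19*y - 12) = (y - 1)*(y + 1)*(y^2 - 7*y + 12) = (y - 3)*(y - 1)*(y + 1)*(y - 4)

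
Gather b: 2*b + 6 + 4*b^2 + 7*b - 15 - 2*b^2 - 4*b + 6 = 2*b^2 + 5*b - 3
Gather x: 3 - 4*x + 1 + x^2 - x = x^2 - 5*x + 4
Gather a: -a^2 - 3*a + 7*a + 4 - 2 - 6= -a^2 + 4*a - 4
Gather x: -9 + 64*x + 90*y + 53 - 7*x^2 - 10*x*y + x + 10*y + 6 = -7*x^2 + x*(65 - 10*y) + 100*y + 50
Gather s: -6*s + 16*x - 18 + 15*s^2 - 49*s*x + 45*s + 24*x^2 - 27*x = 15*s^2 + s*(39 - 49*x) + 24*x^2 - 11*x - 18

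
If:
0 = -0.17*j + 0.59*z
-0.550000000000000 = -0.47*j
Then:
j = 1.17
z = 0.34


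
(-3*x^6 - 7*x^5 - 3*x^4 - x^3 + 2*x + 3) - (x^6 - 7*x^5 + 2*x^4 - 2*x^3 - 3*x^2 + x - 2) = -4*x^6 - 5*x^4 + x^3 + 3*x^2 + x + 5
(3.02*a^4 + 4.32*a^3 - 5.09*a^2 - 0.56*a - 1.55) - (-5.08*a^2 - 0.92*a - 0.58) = 3.02*a^4 + 4.32*a^3 - 0.00999999999999979*a^2 + 0.36*a - 0.97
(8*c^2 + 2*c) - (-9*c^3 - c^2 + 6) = 9*c^3 + 9*c^2 + 2*c - 6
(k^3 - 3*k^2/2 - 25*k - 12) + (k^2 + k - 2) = k^3 - k^2/2 - 24*k - 14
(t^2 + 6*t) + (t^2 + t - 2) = 2*t^2 + 7*t - 2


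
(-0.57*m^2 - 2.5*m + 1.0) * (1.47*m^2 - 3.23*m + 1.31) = -0.8379*m^4 - 1.8339*m^3 + 8.7983*m^2 - 6.505*m + 1.31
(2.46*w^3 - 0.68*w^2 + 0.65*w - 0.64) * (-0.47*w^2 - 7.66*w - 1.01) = -1.1562*w^5 - 18.524*w^4 + 2.4187*w^3 - 3.9914*w^2 + 4.2459*w + 0.6464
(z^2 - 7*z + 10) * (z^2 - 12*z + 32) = z^4 - 19*z^3 + 126*z^2 - 344*z + 320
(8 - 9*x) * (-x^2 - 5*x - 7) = 9*x^3 + 37*x^2 + 23*x - 56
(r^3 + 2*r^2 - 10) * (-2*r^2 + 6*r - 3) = -2*r^5 + 2*r^4 + 9*r^3 + 14*r^2 - 60*r + 30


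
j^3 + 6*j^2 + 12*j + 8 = (j + 2)^3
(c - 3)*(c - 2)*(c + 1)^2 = c^4 - 3*c^3 - 3*c^2 + 7*c + 6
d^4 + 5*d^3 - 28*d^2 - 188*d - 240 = (d - 6)*(d + 2)*(d + 4)*(d + 5)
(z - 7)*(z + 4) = z^2 - 3*z - 28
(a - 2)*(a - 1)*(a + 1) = a^3 - 2*a^2 - a + 2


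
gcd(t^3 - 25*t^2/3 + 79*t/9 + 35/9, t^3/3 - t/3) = 1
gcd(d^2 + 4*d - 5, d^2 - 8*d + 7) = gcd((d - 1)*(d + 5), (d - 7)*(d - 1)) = d - 1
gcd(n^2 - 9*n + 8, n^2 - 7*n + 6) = n - 1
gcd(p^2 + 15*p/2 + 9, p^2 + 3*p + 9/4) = p + 3/2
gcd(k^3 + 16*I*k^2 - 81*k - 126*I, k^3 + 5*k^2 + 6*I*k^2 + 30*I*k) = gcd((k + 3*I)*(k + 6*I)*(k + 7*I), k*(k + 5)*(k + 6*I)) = k + 6*I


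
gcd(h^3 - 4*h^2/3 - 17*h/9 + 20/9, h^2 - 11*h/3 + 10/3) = h - 5/3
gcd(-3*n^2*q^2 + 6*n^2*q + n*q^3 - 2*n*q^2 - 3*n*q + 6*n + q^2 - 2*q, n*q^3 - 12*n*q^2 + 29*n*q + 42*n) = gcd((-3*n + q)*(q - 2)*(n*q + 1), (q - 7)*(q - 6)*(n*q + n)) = 1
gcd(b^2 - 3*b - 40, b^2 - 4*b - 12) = 1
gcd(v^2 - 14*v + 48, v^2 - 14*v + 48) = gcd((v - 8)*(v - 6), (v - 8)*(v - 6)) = v^2 - 14*v + 48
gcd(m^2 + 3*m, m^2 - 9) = m + 3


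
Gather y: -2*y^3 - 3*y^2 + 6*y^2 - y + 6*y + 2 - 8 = -2*y^3 + 3*y^2 + 5*y - 6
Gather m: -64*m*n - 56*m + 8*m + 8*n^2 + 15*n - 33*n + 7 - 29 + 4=m*(-64*n - 48) + 8*n^2 - 18*n - 18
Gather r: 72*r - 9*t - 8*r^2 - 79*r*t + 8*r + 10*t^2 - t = -8*r^2 + r*(80 - 79*t) + 10*t^2 - 10*t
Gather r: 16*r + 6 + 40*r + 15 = 56*r + 21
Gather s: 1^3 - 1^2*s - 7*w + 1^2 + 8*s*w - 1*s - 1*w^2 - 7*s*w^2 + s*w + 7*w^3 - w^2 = s*(-7*w^2 + 9*w - 2) + 7*w^3 - 2*w^2 - 7*w + 2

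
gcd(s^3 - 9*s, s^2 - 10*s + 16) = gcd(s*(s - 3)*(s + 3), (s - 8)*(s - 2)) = 1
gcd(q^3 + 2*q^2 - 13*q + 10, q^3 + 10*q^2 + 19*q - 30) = q^2 + 4*q - 5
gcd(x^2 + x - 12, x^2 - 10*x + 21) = x - 3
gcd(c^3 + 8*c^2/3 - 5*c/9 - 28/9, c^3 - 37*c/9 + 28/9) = c^2 + 4*c/3 - 7/3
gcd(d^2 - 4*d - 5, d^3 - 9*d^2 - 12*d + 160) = d - 5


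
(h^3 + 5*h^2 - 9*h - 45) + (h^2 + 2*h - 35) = h^3 + 6*h^2 - 7*h - 80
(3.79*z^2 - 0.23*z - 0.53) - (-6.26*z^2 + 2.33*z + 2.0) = 10.05*z^2 - 2.56*z - 2.53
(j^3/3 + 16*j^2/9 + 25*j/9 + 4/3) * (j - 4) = j^4/3 + 4*j^3/9 - 13*j^2/3 - 88*j/9 - 16/3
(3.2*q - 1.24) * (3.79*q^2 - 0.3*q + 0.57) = 12.128*q^3 - 5.6596*q^2 + 2.196*q - 0.7068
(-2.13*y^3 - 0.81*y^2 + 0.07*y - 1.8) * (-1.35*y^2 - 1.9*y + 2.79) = 2.8755*y^5 + 5.1405*y^4 - 4.4982*y^3 + 0.0371000000000001*y^2 + 3.6153*y - 5.022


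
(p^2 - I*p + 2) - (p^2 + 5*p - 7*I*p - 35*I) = -5*p + 6*I*p + 2 + 35*I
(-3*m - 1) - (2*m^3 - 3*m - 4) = 3 - 2*m^3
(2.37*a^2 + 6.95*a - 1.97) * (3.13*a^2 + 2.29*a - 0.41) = 7.4181*a^4 + 27.1808*a^3 + 8.7777*a^2 - 7.3608*a + 0.8077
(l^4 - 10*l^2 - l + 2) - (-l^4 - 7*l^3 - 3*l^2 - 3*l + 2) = 2*l^4 + 7*l^3 - 7*l^2 + 2*l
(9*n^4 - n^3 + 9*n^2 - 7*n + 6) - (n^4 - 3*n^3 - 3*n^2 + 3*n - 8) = 8*n^4 + 2*n^3 + 12*n^2 - 10*n + 14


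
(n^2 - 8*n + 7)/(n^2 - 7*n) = (n - 1)/n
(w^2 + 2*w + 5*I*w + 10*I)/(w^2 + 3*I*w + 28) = (w^2 + w*(2 + 5*I) + 10*I)/(w^2 + 3*I*w + 28)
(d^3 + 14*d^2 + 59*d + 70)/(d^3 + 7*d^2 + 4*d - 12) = (d^2 + 12*d + 35)/(d^2 + 5*d - 6)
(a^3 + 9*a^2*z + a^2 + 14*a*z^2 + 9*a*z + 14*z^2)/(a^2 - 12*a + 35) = (a^3 + 9*a^2*z + a^2 + 14*a*z^2 + 9*a*z + 14*z^2)/(a^2 - 12*a + 35)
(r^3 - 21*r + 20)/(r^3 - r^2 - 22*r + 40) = (r - 1)/(r - 2)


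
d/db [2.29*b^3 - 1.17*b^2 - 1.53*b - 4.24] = 6.87*b^2 - 2.34*b - 1.53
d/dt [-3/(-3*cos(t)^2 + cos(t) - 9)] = 3*(6*cos(t) - 1)*sin(t)/(3*sin(t)^2 + cos(t) - 12)^2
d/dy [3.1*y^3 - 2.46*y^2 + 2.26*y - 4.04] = 9.3*y^2 - 4.92*y + 2.26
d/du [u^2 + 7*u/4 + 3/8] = 2*u + 7/4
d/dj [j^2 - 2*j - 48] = 2*j - 2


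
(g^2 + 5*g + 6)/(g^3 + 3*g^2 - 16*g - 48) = (g + 2)/(g^2 - 16)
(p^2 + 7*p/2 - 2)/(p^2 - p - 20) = (p - 1/2)/(p - 5)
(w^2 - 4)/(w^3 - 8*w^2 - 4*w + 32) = 1/(w - 8)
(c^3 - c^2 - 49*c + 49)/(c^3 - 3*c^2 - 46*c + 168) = (c^2 - 8*c + 7)/(c^2 - 10*c + 24)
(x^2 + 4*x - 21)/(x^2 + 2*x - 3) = (x^2 + 4*x - 21)/(x^2 + 2*x - 3)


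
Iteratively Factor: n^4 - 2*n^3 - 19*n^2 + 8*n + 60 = (n + 2)*(n^3 - 4*n^2 - 11*n + 30) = (n + 2)*(n + 3)*(n^2 - 7*n + 10) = (n - 2)*(n + 2)*(n + 3)*(n - 5)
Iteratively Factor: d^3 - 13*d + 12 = (d + 4)*(d^2 - 4*d + 3) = (d - 1)*(d + 4)*(d - 3)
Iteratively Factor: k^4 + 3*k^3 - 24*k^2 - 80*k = (k + 4)*(k^3 - k^2 - 20*k) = (k - 5)*(k + 4)*(k^2 + 4*k) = (k - 5)*(k + 4)^2*(k)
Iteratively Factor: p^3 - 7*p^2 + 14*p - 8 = (p - 2)*(p^2 - 5*p + 4) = (p - 4)*(p - 2)*(p - 1)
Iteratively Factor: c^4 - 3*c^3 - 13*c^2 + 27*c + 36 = (c + 3)*(c^3 - 6*c^2 + 5*c + 12) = (c - 4)*(c + 3)*(c^2 - 2*c - 3) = (c - 4)*(c - 3)*(c + 3)*(c + 1)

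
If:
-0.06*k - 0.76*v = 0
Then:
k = -12.6666666666667*v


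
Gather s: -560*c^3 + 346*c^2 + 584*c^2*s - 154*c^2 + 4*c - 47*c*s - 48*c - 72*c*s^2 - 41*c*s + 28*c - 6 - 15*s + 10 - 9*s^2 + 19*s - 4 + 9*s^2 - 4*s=-560*c^3 + 192*c^2 - 72*c*s^2 - 16*c + s*(584*c^2 - 88*c)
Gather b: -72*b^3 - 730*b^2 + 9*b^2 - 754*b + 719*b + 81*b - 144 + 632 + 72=-72*b^3 - 721*b^2 + 46*b + 560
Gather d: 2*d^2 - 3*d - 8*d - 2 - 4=2*d^2 - 11*d - 6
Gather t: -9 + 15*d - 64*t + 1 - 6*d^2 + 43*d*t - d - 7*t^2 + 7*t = -6*d^2 + 14*d - 7*t^2 + t*(43*d - 57) - 8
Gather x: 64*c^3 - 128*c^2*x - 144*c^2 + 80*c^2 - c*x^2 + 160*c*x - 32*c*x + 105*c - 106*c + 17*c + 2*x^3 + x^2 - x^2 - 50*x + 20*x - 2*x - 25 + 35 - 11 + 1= 64*c^3 - 64*c^2 - c*x^2 + 16*c + 2*x^3 + x*(-128*c^2 + 128*c - 32)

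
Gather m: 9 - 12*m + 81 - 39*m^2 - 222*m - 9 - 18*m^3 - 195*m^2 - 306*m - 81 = -18*m^3 - 234*m^2 - 540*m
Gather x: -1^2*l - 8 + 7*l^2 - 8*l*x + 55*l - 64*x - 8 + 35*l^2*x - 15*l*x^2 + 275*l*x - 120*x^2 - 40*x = 7*l^2 + 54*l + x^2*(-15*l - 120) + x*(35*l^2 + 267*l - 104) - 16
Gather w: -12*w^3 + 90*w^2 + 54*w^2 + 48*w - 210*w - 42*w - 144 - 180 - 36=-12*w^3 + 144*w^2 - 204*w - 360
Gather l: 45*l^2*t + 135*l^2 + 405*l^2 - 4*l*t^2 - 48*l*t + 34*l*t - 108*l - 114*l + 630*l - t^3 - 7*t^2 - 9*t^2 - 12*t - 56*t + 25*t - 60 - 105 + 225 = l^2*(45*t + 540) + l*(-4*t^2 - 14*t + 408) - t^3 - 16*t^2 - 43*t + 60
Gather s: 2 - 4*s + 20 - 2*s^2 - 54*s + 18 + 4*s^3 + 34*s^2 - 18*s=4*s^3 + 32*s^2 - 76*s + 40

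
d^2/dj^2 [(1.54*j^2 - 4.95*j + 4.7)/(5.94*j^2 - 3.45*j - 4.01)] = (1.13686837721616e-13*j^4 - 286.1892*j^3 + 1215.088776*j^2 - 1285.33878*j + 522.274118)/(209.584584*j^6 - 365.18526*j^5 - 212.359158*j^4 + 451.997955*j^3 + 143.360307*j^2 - 166.429035*j - 64.481201)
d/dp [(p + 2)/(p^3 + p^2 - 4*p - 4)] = (1 - 2*p)/(p^4 - 2*p^3 - 3*p^2 + 4*p + 4)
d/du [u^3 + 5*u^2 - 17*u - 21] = 3*u^2 + 10*u - 17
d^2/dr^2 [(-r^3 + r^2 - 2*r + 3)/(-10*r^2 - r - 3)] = 2*(181*r^3 - 801*r^2 - 243*r + 72)/(1000*r^6 + 300*r^5 + 930*r^4 + 181*r^3 + 279*r^2 + 27*r + 27)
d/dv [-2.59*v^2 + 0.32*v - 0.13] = 0.32 - 5.18*v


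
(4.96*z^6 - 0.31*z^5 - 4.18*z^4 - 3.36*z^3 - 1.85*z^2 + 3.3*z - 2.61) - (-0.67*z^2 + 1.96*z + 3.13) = 4.96*z^6 - 0.31*z^5 - 4.18*z^4 - 3.36*z^3 - 1.18*z^2 + 1.34*z - 5.74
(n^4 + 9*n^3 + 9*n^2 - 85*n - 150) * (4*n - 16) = 4*n^5 + 20*n^4 - 108*n^3 - 484*n^2 + 760*n + 2400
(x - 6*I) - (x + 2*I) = -8*I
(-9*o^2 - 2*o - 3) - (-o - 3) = -9*o^2 - o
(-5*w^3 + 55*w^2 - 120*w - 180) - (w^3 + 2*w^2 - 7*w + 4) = -6*w^3 + 53*w^2 - 113*w - 184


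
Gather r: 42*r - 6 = 42*r - 6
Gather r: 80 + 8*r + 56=8*r + 136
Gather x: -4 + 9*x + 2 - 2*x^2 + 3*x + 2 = -2*x^2 + 12*x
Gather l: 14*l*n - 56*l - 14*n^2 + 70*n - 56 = l*(14*n - 56) - 14*n^2 + 70*n - 56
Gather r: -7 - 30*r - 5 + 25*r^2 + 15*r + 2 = 25*r^2 - 15*r - 10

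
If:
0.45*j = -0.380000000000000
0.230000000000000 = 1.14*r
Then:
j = -0.84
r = 0.20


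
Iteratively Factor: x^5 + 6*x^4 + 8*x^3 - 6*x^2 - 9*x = (x + 3)*(x^4 + 3*x^3 - x^2 - 3*x) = x*(x + 3)*(x^3 + 3*x^2 - x - 3) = x*(x + 3)^2*(x^2 - 1) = x*(x - 1)*(x + 3)^2*(x + 1)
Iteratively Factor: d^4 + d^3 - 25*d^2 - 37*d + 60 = (d + 3)*(d^3 - 2*d^2 - 19*d + 20) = (d - 5)*(d + 3)*(d^2 + 3*d - 4) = (d - 5)*(d - 1)*(d + 3)*(d + 4)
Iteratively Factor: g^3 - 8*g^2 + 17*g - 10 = (g - 2)*(g^2 - 6*g + 5) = (g - 5)*(g - 2)*(g - 1)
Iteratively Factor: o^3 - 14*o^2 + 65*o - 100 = (o - 5)*(o^2 - 9*o + 20) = (o - 5)*(o - 4)*(o - 5)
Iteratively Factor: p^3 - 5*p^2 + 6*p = (p - 3)*(p^2 - 2*p) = p*(p - 3)*(p - 2)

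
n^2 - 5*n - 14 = (n - 7)*(n + 2)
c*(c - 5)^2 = c^3 - 10*c^2 + 25*c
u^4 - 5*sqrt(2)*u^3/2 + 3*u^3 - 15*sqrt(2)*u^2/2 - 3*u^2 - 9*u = u*(u + 3)*(u - 3*sqrt(2))*(u + sqrt(2)/2)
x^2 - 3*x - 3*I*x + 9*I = (x - 3)*(x - 3*I)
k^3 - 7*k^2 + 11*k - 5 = (k - 5)*(k - 1)^2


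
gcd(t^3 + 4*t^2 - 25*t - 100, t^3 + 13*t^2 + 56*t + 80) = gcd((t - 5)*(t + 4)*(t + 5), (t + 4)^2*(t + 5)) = t^2 + 9*t + 20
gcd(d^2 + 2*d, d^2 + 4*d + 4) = d + 2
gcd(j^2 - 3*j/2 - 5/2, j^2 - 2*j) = 1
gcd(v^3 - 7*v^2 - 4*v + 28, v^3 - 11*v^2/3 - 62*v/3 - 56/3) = v^2 - 5*v - 14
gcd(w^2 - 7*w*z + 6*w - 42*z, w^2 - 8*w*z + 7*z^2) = -w + 7*z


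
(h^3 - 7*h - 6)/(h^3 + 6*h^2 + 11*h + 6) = (h - 3)/(h + 3)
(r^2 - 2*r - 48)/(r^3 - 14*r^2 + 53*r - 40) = (r + 6)/(r^2 - 6*r + 5)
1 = 1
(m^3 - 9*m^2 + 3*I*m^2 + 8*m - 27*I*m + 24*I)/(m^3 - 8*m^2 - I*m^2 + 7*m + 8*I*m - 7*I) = (m^2 + m*(-8 + 3*I) - 24*I)/(m^2 - m*(7 + I) + 7*I)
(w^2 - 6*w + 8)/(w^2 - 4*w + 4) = (w - 4)/(w - 2)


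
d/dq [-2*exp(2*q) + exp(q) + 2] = (1 - 4*exp(q))*exp(q)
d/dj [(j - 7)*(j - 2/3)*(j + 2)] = 3*j^2 - 34*j/3 - 32/3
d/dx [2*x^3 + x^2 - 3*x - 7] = 6*x^2 + 2*x - 3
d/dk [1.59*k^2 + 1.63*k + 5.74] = 3.18*k + 1.63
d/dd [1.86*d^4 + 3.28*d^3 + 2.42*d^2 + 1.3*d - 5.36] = 7.44*d^3 + 9.84*d^2 + 4.84*d + 1.3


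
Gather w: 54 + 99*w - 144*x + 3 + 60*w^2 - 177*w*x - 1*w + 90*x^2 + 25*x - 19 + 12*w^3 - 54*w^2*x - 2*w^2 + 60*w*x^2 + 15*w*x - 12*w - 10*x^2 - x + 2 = 12*w^3 + w^2*(58 - 54*x) + w*(60*x^2 - 162*x + 86) + 80*x^2 - 120*x + 40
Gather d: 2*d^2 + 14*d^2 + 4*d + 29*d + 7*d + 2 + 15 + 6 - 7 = 16*d^2 + 40*d + 16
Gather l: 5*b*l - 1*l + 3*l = l*(5*b + 2)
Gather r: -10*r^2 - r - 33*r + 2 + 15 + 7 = -10*r^2 - 34*r + 24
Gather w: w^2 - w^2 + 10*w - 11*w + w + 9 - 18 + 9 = 0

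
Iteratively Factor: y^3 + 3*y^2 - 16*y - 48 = (y + 4)*(y^2 - y - 12) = (y - 4)*(y + 4)*(y + 3)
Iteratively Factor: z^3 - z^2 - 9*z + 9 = (z + 3)*(z^2 - 4*z + 3) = (z - 1)*(z + 3)*(z - 3)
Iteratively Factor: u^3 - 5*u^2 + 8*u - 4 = (u - 2)*(u^2 - 3*u + 2) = (u - 2)*(u - 1)*(u - 2)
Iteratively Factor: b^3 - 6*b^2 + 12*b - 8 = (b - 2)*(b^2 - 4*b + 4) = (b - 2)^2*(b - 2)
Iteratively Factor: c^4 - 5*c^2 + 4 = (c + 1)*(c^3 - c^2 - 4*c + 4) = (c + 1)*(c + 2)*(c^2 - 3*c + 2) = (c - 2)*(c + 1)*(c + 2)*(c - 1)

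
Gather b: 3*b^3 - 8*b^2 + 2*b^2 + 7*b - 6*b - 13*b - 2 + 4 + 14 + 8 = 3*b^3 - 6*b^2 - 12*b + 24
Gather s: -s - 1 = -s - 1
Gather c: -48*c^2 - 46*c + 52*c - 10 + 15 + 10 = -48*c^2 + 6*c + 15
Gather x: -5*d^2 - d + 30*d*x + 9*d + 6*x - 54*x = -5*d^2 + 8*d + x*(30*d - 48)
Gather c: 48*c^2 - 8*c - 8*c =48*c^2 - 16*c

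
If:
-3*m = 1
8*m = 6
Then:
No Solution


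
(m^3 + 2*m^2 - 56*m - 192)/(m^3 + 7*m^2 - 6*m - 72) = (m - 8)/(m - 3)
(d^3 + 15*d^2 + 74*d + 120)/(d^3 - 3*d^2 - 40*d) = (d^2 + 10*d + 24)/(d*(d - 8))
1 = 1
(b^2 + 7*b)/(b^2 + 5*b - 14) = b/(b - 2)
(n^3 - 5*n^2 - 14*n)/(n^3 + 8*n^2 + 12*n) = (n - 7)/(n + 6)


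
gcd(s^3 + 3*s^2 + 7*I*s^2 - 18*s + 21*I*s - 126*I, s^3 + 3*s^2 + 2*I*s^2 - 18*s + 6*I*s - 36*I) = s^2 + 3*s - 18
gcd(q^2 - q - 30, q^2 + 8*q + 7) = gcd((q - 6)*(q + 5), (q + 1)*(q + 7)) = 1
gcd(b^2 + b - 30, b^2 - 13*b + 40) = b - 5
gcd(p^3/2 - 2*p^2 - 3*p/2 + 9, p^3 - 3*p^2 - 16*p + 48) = p - 3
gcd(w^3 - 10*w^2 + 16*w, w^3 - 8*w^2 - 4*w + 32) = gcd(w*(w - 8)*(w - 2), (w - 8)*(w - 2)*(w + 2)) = w^2 - 10*w + 16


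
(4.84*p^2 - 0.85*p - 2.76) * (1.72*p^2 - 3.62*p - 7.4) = 8.3248*p^4 - 18.9828*p^3 - 37.4862*p^2 + 16.2812*p + 20.424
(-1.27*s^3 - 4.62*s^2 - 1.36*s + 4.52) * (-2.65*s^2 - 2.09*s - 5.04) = 3.3655*s^5 + 14.8973*s^4 + 19.6606*s^3 + 14.1492*s^2 - 2.5924*s - 22.7808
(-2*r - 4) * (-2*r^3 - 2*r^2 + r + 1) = 4*r^4 + 12*r^3 + 6*r^2 - 6*r - 4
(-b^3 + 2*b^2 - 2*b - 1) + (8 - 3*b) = -b^3 + 2*b^2 - 5*b + 7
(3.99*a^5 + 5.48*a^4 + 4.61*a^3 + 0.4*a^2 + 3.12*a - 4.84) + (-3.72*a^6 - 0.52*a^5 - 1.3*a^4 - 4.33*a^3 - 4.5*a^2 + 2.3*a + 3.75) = -3.72*a^6 + 3.47*a^5 + 4.18*a^4 + 0.28*a^3 - 4.1*a^2 + 5.42*a - 1.09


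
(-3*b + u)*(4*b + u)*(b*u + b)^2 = -12*b^4*u^2 - 24*b^4*u - 12*b^4 + b^3*u^3 + 2*b^3*u^2 + b^3*u + b^2*u^4 + 2*b^2*u^3 + b^2*u^2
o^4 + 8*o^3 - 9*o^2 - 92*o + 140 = (o - 2)^2*(o + 5)*(o + 7)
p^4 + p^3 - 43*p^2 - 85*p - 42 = (p - 7)*(p + 1)^2*(p + 6)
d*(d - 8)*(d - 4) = d^3 - 12*d^2 + 32*d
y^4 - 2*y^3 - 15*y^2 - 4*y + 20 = (y - 5)*(y - 1)*(y + 2)^2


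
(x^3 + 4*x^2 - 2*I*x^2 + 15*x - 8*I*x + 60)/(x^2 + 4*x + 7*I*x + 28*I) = (x^2 - 2*I*x + 15)/(x + 7*I)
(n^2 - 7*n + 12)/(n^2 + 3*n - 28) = (n - 3)/(n + 7)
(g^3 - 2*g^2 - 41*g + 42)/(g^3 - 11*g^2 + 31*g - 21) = (g + 6)/(g - 3)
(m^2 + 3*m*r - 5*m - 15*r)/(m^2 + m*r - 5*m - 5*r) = (m + 3*r)/(m + r)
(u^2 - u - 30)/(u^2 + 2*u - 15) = (u - 6)/(u - 3)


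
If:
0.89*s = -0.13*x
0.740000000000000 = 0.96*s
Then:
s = 0.77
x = -5.28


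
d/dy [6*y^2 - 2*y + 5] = 12*y - 2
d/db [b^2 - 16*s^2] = 2*b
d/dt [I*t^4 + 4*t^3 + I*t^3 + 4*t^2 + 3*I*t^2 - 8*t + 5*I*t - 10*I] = 4*I*t^3 + t^2*(12 + 3*I) + t*(8 + 6*I) - 8 + 5*I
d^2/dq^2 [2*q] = 0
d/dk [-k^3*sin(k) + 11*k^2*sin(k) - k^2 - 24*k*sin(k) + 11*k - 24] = -k^3*cos(k) - 3*k^2*sin(k) + 11*k^2*cos(k) + 22*k*sin(k) - 24*k*cos(k) - 2*k - 24*sin(k) + 11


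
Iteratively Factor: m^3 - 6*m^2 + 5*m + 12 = (m + 1)*(m^2 - 7*m + 12) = (m - 4)*(m + 1)*(m - 3)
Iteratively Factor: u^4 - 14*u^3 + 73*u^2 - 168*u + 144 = (u - 3)*(u^3 - 11*u^2 + 40*u - 48) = (u - 3)^2*(u^2 - 8*u + 16) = (u - 4)*(u - 3)^2*(u - 4)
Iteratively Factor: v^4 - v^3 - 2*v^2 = (v + 1)*(v^3 - 2*v^2) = v*(v + 1)*(v^2 - 2*v) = v^2*(v + 1)*(v - 2)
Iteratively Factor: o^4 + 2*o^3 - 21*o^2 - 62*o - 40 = (o + 2)*(o^3 - 21*o - 20) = (o + 2)*(o + 4)*(o^2 - 4*o - 5) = (o + 1)*(o + 2)*(o + 4)*(o - 5)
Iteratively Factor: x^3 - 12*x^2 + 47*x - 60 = (x - 5)*(x^2 - 7*x + 12) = (x - 5)*(x - 3)*(x - 4)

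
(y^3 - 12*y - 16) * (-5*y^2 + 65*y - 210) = -5*y^5 + 65*y^4 - 150*y^3 - 700*y^2 + 1480*y + 3360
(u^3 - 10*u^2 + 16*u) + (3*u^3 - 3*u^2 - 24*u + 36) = 4*u^3 - 13*u^2 - 8*u + 36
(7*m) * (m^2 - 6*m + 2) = 7*m^3 - 42*m^2 + 14*m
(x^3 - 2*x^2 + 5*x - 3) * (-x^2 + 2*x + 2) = -x^5 + 4*x^4 - 7*x^3 + 9*x^2 + 4*x - 6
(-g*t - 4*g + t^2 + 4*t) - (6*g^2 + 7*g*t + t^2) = -6*g^2 - 8*g*t - 4*g + 4*t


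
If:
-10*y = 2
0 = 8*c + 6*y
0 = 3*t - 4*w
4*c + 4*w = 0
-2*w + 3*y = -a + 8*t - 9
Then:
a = -103/10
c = 3/20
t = -1/5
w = -3/20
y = -1/5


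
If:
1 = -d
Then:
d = -1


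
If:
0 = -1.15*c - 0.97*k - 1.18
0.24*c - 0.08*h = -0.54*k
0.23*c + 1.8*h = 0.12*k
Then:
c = -1.70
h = 0.27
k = 0.79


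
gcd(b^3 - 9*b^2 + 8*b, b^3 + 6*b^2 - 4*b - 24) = 1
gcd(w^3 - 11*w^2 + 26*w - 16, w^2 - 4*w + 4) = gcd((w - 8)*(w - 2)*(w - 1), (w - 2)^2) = w - 2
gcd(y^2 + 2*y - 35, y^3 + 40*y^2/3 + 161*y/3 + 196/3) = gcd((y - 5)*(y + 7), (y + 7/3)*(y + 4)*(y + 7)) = y + 7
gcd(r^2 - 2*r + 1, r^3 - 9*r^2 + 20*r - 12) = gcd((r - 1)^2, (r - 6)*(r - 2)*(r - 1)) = r - 1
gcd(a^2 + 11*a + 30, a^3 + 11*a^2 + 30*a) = a^2 + 11*a + 30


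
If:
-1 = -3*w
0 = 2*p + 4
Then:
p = -2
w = 1/3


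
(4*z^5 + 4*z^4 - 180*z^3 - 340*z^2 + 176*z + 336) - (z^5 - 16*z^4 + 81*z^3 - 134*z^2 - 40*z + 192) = 3*z^5 + 20*z^4 - 261*z^3 - 206*z^2 + 216*z + 144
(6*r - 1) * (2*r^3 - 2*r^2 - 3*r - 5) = 12*r^4 - 14*r^3 - 16*r^2 - 27*r + 5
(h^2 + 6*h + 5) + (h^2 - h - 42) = 2*h^2 + 5*h - 37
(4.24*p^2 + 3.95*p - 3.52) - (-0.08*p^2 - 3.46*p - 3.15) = 4.32*p^2 + 7.41*p - 0.37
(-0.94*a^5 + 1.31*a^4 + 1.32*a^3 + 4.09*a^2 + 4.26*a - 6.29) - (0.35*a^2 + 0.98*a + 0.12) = -0.94*a^5 + 1.31*a^4 + 1.32*a^3 + 3.74*a^2 + 3.28*a - 6.41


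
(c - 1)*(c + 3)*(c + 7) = c^3 + 9*c^2 + 11*c - 21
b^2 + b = b*(b + 1)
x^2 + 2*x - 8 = (x - 2)*(x + 4)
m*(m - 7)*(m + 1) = m^3 - 6*m^2 - 7*m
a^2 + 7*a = a*(a + 7)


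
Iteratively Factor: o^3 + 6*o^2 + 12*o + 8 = (o + 2)*(o^2 + 4*o + 4) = (o + 2)^2*(o + 2)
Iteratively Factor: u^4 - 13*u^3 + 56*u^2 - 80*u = (u - 4)*(u^3 - 9*u^2 + 20*u) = (u - 5)*(u - 4)*(u^2 - 4*u) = u*(u - 5)*(u - 4)*(u - 4)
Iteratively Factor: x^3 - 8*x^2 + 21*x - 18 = (x - 3)*(x^2 - 5*x + 6) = (x - 3)^2*(x - 2)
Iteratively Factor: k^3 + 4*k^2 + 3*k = (k)*(k^2 + 4*k + 3) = k*(k + 1)*(k + 3)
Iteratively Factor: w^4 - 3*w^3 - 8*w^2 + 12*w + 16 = (w - 4)*(w^3 + w^2 - 4*w - 4) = (w - 4)*(w - 2)*(w^2 + 3*w + 2) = (w - 4)*(w - 2)*(w + 1)*(w + 2)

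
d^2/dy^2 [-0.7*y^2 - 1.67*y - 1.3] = -1.40000000000000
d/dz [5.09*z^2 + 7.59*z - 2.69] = 10.18*z + 7.59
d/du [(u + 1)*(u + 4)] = 2*u + 5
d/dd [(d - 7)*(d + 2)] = 2*d - 5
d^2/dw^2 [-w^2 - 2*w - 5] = -2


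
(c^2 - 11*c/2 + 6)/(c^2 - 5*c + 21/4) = 2*(c - 4)/(2*c - 7)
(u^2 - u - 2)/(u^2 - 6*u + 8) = (u + 1)/(u - 4)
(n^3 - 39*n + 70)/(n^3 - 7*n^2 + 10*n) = (n + 7)/n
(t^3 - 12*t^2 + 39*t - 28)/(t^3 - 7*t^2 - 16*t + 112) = (t - 1)/(t + 4)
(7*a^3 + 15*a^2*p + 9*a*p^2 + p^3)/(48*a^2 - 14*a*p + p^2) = (7*a^3 + 15*a^2*p + 9*a*p^2 + p^3)/(48*a^2 - 14*a*p + p^2)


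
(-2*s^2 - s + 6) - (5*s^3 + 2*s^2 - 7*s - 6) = -5*s^3 - 4*s^2 + 6*s + 12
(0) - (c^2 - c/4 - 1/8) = -c^2 + c/4 + 1/8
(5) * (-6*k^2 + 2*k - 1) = -30*k^2 + 10*k - 5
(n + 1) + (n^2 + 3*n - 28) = n^2 + 4*n - 27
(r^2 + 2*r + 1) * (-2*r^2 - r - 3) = -2*r^4 - 5*r^3 - 7*r^2 - 7*r - 3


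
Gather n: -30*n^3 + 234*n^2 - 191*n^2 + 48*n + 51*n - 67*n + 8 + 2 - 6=-30*n^3 + 43*n^2 + 32*n + 4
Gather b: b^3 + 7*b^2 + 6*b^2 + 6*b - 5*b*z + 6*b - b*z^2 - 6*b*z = b^3 + 13*b^2 + b*(-z^2 - 11*z + 12)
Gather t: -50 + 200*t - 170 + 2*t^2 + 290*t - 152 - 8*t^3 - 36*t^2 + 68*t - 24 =-8*t^3 - 34*t^2 + 558*t - 396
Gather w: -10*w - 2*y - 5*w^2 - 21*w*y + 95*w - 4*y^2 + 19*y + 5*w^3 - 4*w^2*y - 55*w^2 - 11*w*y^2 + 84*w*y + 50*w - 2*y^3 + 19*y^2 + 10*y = 5*w^3 + w^2*(-4*y - 60) + w*(-11*y^2 + 63*y + 135) - 2*y^3 + 15*y^2 + 27*y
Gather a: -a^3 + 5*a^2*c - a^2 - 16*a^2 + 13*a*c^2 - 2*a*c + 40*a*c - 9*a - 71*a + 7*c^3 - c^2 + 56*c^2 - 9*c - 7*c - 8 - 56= -a^3 + a^2*(5*c - 17) + a*(13*c^2 + 38*c - 80) + 7*c^3 + 55*c^2 - 16*c - 64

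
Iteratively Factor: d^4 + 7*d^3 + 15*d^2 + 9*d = (d + 1)*(d^3 + 6*d^2 + 9*d) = (d + 1)*(d + 3)*(d^2 + 3*d) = (d + 1)*(d + 3)^2*(d)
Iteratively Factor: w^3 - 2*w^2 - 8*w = (w - 4)*(w^2 + 2*w) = w*(w - 4)*(w + 2)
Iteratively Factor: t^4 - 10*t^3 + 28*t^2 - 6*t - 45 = (t - 3)*(t^3 - 7*t^2 + 7*t + 15) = (t - 3)^2*(t^2 - 4*t - 5) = (t - 3)^2*(t + 1)*(t - 5)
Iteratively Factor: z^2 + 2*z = (z + 2)*(z)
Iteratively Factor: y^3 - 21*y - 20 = (y - 5)*(y^2 + 5*y + 4) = (y - 5)*(y + 4)*(y + 1)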